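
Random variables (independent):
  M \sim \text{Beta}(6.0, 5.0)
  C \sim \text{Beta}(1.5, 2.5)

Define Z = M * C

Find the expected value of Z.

For independent RVs: E[XY] = E[X]*E[Y]
E[M] = 0.54545455
E[C] = 0.375
E[Z] = 0.54545455 * 0.375 = 0.20454545

0.20454545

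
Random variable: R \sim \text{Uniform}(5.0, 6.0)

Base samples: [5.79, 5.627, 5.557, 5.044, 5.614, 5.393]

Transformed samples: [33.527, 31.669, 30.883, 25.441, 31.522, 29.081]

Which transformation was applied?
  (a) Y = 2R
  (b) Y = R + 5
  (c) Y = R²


Checking option (c) Y = R²:
  R = 5.79 -> Y = 33.527 ✓
  R = 5.627 -> Y = 31.669 ✓
  R = 5.557 -> Y = 30.883 ✓
All samples match this transformation.

(c) R²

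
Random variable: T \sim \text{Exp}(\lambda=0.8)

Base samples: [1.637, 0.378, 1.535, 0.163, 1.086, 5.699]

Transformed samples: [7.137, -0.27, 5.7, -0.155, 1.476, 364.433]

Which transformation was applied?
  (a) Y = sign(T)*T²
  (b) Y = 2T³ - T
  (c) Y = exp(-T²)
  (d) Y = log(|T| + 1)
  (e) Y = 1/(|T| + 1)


Checking option (b) Y = 2T³ - T:
  T = 1.637 -> Y = 7.137 ✓
  T = 0.378 -> Y = -0.27 ✓
  T = 1.535 -> Y = 5.7 ✓
All samples match this transformation.

(b) 2T³ - T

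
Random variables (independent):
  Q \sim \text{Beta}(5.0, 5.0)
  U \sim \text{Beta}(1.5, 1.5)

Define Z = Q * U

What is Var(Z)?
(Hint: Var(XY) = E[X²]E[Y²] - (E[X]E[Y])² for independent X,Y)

Var(XY) = E[X²]E[Y²] - (E[X]E[Y])²
E[Q] = 0.5, Var(Q) = 0.022727273
E[U] = 0.5, Var(U) = 0.0625
E[Q²] = 0.022727273 + 0.5² = 0.27272727
E[U²] = 0.0625 + 0.5² = 0.3125
Var(Z) = 0.27272727*0.3125 - (0.5*0.5)²
= 0.085227273 - 0.0625 = 0.022727273

0.022727273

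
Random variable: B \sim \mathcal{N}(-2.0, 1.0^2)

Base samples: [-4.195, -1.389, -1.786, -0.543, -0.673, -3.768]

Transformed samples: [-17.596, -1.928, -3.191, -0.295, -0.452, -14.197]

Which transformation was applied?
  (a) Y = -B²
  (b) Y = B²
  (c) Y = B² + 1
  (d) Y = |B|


Checking option (a) Y = -B²:
  B = -4.195 -> Y = -17.596 ✓
  B = -1.389 -> Y = -1.928 ✓
  B = -1.786 -> Y = -3.191 ✓
All samples match this transformation.

(a) -B²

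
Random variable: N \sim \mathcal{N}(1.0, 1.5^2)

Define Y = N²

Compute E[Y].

Using E[X²] = Var(X) + (E[X])²:
E[N] = 1
Var(N) = 1.5^2 = 2.25
E[N²] = 2.25 + 1² = 2.25 + 1 = 3.25

3.25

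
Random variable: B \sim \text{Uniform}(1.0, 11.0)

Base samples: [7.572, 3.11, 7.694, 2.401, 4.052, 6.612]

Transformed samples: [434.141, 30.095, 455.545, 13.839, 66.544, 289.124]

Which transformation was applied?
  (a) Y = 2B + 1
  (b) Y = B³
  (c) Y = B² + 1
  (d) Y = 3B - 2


Checking option (b) Y = B³:
  B = 7.572 -> Y = 434.141 ✓
  B = 3.11 -> Y = 30.095 ✓
  B = 7.694 -> Y = 455.545 ✓
All samples match this transformation.

(b) B³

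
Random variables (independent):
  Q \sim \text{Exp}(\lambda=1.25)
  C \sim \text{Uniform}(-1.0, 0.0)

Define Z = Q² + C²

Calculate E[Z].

E[Z] = E[Q²] + E[C²]
E[Q²] = Var(Q) + E[Q]² = 0.64 + 0.64 = 1.28
E[C²] = Var(C) + E[C]² = 0.083333333 + 0.25 = 0.33333333
E[Z] = 1.28 + 0.33333333 = 1.6133333

1.6133333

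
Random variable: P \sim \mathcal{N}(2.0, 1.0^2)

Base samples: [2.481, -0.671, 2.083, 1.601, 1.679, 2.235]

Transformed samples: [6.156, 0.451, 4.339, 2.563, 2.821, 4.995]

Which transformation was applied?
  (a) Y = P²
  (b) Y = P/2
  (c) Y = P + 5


Checking option (a) Y = P²:
  P = 2.481 -> Y = 6.156 ✓
  P = -0.671 -> Y = 0.451 ✓
  P = 2.083 -> Y = 4.339 ✓
All samples match this transformation.

(a) P²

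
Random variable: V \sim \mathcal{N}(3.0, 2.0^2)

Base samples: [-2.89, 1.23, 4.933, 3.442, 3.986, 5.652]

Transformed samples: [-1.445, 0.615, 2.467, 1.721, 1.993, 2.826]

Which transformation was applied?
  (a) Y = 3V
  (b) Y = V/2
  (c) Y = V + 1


Checking option (b) Y = V/2:
  V = -2.89 -> Y = -1.445 ✓
  V = 1.23 -> Y = 0.615 ✓
  V = 4.933 -> Y = 2.467 ✓
All samples match this transformation.

(b) V/2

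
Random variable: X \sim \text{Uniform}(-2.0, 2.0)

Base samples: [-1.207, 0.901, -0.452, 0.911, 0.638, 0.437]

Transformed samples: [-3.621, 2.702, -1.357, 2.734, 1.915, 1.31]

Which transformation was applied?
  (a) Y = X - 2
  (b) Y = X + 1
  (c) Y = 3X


Checking option (c) Y = 3X:
  X = -1.207 -> Y = -3.621 ✓
  X = 0.901 -> Y = 2.702 ✓
  X = -0.452 -> Y = -1.357 ✓
All samples match this transformation.

(c) 3X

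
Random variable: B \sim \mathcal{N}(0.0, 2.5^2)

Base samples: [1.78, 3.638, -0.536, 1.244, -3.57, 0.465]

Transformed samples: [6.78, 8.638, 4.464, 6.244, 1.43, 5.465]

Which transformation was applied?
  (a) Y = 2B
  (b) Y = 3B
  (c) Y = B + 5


Checking option (c) Y = B + 5:
  B = 1.78 -> Y = 6.78 ✓
  B = 3.638 -> Y = 8.638 ✓
  B = -0.536 -> Y = 4.464 ✓
All samples match this transformation.

(c) B + 5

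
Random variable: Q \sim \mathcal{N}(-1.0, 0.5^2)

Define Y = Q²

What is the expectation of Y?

Using E[X²] = Var(X) + (E[X])²:
E[Q] = -1
Var(Q) = 0.5^2 = 0.25
E[Q²] = 0.25 + (-1)² = 0.25 + 1 = 1.25

1.25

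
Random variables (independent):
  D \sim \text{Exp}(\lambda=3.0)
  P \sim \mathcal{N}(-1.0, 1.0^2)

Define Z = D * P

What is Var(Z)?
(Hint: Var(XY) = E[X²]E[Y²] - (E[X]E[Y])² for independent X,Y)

Var(XY) = E[X²]E[Y²] - (E[X]E[Y])²
E[D] = 0.33333333, Var(D) = 0.11111111
E[P] = -1, Var(P) = 1
E[D²] = 0.11111111 + 0.33333333² = 0.22222222
E[P²] = 1 + (-1)² = 2
Var(Z) = 0.22222222*2 - (0.33333333*(-1))²
= 0.44444444 - 0.11111111 = 0.33333333

0.33333333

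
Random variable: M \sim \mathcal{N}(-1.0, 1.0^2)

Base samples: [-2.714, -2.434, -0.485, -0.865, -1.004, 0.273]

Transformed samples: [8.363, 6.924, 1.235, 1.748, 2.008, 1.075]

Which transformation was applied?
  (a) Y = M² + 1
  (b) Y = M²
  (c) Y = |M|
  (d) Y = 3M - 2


Checking option (a) Y = M² + 1:
  M = -2.714 -> Y = 8.363 ✓
  M = -2.434 -> Y = 6.924 ✓
  M = -0.485 -> Y = 1.235 ✓
All samples match this transformation.

(a) M² + 1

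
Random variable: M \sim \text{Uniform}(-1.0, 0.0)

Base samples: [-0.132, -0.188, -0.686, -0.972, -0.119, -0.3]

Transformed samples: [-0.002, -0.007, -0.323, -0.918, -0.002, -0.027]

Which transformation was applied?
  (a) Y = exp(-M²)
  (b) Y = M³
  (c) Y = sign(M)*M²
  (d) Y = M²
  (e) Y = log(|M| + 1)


Checking option (b) Y = M³:
  M = -0.132 -> Y = -0.002 ✓
  M = -0.188 -> Y = -0.007 ✓
  M = -0.686 -> Y = -0.323 ✓
All samples match this transformation.

(b) M³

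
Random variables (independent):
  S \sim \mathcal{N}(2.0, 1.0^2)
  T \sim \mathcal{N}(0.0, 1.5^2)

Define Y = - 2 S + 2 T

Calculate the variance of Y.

For independent RVs: Var(aX + bY) = a²Var(X) + b²Var(Y)
Var(S) = 1
Var(T) = 2.25
Var(Y) = (-2)²*1 + 2²*2.25
= 4*1 + 4*2.25 = 13

13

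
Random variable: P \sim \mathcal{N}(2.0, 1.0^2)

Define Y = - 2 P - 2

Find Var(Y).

For Y = aP + b: Var(Y) = a² * Var(P)
Var(P) = 1.0^2 = 1
Var(Y) = (-2)² * 1 = 4 * 1 = 4

4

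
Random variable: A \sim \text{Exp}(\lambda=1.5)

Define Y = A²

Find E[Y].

Using E[X²] = Var(X) + (E[X])²:
E[A] = 0.66666667
Var(A) = 1/1.5^2 = 0.44444444
E[A²] = 0.44444444 + 0.66666667² = 0.44444444 + 0.44444444 = 0.88888889

0.88888889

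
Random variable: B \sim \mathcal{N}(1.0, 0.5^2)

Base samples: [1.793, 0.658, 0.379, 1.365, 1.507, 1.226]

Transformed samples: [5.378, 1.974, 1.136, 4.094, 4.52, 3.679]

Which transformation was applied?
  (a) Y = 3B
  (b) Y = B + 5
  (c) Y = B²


Checking option (a) Y = 3B:
  B = 1.793 -> Y = 5.378 ✓
  B = 0.658 -> Y = 1.974 ✓
  B = 0.379 -> Y = 1.136 ✓
All samples match this transformation.

(a) 3B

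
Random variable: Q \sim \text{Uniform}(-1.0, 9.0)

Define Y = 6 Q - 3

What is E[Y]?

For Y = 6Q - 3:
E[Y] = 6 * E[Q] - 3
E[Q] = (-1 + 9)/2 = 4
E[Y] = 6 * 4 - 3 = 21

21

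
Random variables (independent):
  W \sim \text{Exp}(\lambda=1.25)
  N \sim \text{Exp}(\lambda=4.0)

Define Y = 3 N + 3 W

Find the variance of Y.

For independent RVs: Var(aX + bY) = a²Var(X) + b²Var(Y)
Var(W) = 0.64
Var(N) = 0.0625
Var(Y) = 3²*0.64 + 3²*0.0625
= 9*0.64 + 9*0.0625 = 6.3225

6.3225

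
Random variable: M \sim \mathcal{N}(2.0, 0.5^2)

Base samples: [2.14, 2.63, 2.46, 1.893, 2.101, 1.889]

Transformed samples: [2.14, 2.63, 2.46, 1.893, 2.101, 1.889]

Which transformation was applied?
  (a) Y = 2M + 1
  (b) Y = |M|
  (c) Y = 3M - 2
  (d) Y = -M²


Checking option (b) Y = |M|:
  M = 2.14 -> Y = 2.14 ✓
  M = 2.63 -> Y = 2.63 ✓
  M = 2.46 -> Y = 2.46 ✓
All samples match this transformation.

(b) |M|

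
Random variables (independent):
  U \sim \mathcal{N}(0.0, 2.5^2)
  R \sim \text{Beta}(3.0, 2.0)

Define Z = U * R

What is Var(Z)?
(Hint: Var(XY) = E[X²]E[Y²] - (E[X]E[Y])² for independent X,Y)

Var(XY) = E[X²]E[Y²] - (E[X]E[Y])²
E[U] = 0, Var(U) = 6.25
E[R] = 0.6, Var(R) = 0.04
E[U²] = 6.25 + 0² = 6.25
E[R²] = 0.04 + 0.6² = 0.4
Var(Z) = 6.25*0.4 - (0*0.6)²
= 2.5 - 0 = 2.5

2.5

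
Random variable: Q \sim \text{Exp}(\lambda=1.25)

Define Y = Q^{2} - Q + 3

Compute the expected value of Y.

E[Y] = 1*E[Q²] - 1*E[Q] + 3
E[Q] = 0.8
E[Q²] = Var(Q) + (E[Q])² = 0.64 + 0.64 = 1.28
E[Y] = 1*1.28 - 1*0.8 + 3 = 3.48

3.48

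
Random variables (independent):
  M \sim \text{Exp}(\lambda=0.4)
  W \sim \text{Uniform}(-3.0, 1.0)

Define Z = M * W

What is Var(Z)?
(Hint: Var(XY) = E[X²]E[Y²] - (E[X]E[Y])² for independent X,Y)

Var(XY) = E[X²]E[Y²] - (E[X]E[Y])²
E[M] = 2.5, Var(M) = 6.25
E[W] = -1, Var(W) = 1.3333333
E[M²] = 6.25 + 2.5² = 12.5
E[W²] = 1.3333333 + (-1)² = 2.3333333
Var(Z) = 12.5*2.3333333 - (2.5*(-1))²
= 29.166667 - 6.25 = 22.916667

22.916667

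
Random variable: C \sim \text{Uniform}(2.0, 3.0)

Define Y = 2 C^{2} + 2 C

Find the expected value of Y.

E[Y] = 2*E[C²] + 2*E[C]
E[C] = 2.5
E[C²] = Var(C) + (E[C])² = 0.083333333 + 6.25 = 6.3333333
E[Y] = 2*6.3333333 + 2*2.5 = 17.666667

17.666667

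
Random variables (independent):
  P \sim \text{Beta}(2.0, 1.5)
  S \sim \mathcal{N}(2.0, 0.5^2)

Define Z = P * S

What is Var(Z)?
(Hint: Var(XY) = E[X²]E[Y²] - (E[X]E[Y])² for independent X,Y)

Var(XY) = E[X²]E[Y²] - (E[X]E[Y])²
E[P] = 0.57142857, Var(P) = 0.054421769
E[S] = 2, Var(S) = 0.25
E[P²] = 0.054421769 + 0.57142857² = 0.38095238
E[S²] = 0.25 + 2² = 4.25
Var(Z) = 0.38095238*4.25 - (0.57142857*2)²
= 1.6190476 - 1.3061224 = 0.31292517

0.31292517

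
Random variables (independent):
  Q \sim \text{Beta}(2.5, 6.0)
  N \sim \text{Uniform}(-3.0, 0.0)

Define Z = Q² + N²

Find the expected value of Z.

E[Z] = E[Q²] + E[N²]
E[Q²] = Var(Q) + E[Q]² = 0.021853943 + 0.08650519 = 0.10835913
E[N²] = Var(N) + E[N]² = 0.75 + 2.25 = 3
E[Z] = 0.10835913 + 3 = 3.1083591

3.1083591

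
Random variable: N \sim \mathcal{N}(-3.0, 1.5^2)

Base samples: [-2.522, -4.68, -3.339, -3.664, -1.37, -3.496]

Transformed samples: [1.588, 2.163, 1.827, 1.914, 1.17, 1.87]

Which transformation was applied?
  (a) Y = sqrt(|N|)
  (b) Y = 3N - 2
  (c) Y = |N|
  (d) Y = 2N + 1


Checking option (a) Y = sqrt(|N|):
  N = -2.522 -> Y = 1.588 ✓
  N = -4.68 -> Y = 2.163 ✓
  N = -3.339 -> Y = 1.827 ✓
All samples match this transformation.

(a) sqrt(|N|)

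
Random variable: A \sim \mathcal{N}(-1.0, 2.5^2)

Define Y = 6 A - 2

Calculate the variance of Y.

For Y = aA + b: Var(Y) = a² * Var(A)
Var(A) = 2.5^2 = 6.25
Var(Y) = 6² * 6.25 = 36 * 6.25 = 225

225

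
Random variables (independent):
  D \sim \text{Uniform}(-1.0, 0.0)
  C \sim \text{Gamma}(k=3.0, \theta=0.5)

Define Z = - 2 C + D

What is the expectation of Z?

E[Z] = 1*E[D] - 2*E[C]
E[D] = -0.5
E[C] = 1.5
E[Z] = 1*(-0.5) - 2*1.5 = -3.5

-3.5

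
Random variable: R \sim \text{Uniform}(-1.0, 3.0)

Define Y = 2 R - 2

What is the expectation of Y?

For Y = 2R - 2:
E[Y] = 2 * E[R] - 2
E[R] = (-1 + 3)/2 = 1
E[Y] = 2 * 1 - 2 = 0

0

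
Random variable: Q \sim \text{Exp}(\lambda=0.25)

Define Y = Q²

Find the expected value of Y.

E[Q²] = Var(Q) + (E[Q])² = 16 + 16 = 32

32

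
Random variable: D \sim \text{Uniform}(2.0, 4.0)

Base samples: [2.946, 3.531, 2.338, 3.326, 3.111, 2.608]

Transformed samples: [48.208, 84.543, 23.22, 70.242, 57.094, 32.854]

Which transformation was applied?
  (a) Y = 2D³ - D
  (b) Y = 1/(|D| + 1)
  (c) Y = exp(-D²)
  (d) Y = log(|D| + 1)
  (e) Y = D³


Checking option (a) Y = 2D³ - D:
  D = 2.946 -> Y = 48.208 ✓
  D = 3.531 -> Y = 84.543 ✓
  D = 2.338 -> Y = 23.22 ✓
All samples match this transformation.

(a) 2D³ - D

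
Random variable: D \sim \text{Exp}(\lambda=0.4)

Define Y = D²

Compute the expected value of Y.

E[D²] = Var(D) + (E[D])² = 6.25 + 6.25 = 12.5

12.5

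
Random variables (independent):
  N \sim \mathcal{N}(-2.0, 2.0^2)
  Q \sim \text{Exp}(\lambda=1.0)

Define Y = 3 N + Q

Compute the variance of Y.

For independent RVs: Var(aX + bY) = a²Var(X) + b²Var(Y)
Var(N) = 4
Var(Q) = 1
Var(Y) = 3²*4 + 1²*1
= 9*4 + 1*1 = 37

37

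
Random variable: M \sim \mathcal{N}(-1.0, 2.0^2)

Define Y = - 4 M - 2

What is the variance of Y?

For Y = aM + b: Var(Y) = a² * Var(M)
Var(M) = 2.0^2 = 4
Var(Y) = (-4)² * 4 = 16 * 4 = 64

64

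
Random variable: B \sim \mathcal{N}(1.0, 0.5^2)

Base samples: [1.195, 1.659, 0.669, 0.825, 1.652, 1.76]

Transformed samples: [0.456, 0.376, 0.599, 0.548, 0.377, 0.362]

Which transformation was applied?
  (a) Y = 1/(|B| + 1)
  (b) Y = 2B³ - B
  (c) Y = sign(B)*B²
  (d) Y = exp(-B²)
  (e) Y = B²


Checking option (a) Y = 1/(|B| + 1):
  B = 1.195 -> Y = 0.456 ✓
  B = 1.659 -> Y = 0.376 ✓
  B = 0.669 -> Y = 0.599 ✓
All samples match this transformation.

(a) 1/(|B| + 1)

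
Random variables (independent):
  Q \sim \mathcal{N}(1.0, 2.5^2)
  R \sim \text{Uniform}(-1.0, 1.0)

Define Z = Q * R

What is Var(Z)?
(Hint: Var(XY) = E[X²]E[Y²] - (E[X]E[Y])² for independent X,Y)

Var(XY) = E[X²]E[Y²] - (E[X]E[Y])²
E[Q] = 1, Var(Q) = 6.25
E[R] = 0, Var(R) = 0.33333333
E[Q²] = 6.25 + 1² = 7.25
E[R²] = 0.33333333 + 0² = 0.33333333
Var(Z) = 7.25*0.33333333 - (1*0)²
= 2.4166667 - 0 = 2.4166667

2.4166667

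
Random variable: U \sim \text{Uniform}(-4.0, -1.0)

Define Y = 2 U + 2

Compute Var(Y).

For Y = aU + b: Var(Y) = a² * Var(U)
Var(U) = (-1 + 4)^2/12 = 0.75
Var(Y) = 2² * 0.75 = 4 * 0.75 = 3

3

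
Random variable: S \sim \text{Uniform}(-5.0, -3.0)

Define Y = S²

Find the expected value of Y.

E[S²] = Var(S) + (E[S])² = 0.33333333 + 16 = 16.333333

16.333333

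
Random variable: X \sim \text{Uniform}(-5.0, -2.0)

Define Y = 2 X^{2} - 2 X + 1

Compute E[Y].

E[Y] = 2*E[X²] - 2*E[X] + 1
E[X] = -3.5
E[X²] = Var(X) + (E[X])² = 0.75 + 12.25 = 13
E[Y] = 2*13 - 2*(-3.5) + 1 = 34

34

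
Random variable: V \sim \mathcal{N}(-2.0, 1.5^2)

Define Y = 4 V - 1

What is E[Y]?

For Y = 4V - 1:
E[Y] = 4 * E[V] - 1
E[V] = -2.0 = -2
E[Y] = 4 * (-2) - 1 = -9

-9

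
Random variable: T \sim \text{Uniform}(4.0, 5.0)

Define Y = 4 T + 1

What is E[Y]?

For Y = 4T + 1:
E[Y] = 4 * E[T] + 1
E[T] = (4 + 5)/2 = 4.5
E[Y] = 4 * 4.5 + 1 = 19

19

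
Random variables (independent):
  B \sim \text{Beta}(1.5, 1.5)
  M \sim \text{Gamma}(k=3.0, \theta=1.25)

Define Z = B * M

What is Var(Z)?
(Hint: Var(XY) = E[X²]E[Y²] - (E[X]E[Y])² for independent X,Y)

Var(XY) = E[X²]E[Y²] - (E[X]E[Y])²
E[B] = 0.5, Var(B) = 0.0625
E[M] = 3.75, Var(M) = 4.6875
E[B²] = 0.0625 + 0.5² = 0.3125
E[M²] = 4.6875 + 3.75² = 18.75
Var(Z) = 0.3125*18.75 - (0.5*3.75)²
= 5.859375 - 3.515625 = 2.34375

2.34375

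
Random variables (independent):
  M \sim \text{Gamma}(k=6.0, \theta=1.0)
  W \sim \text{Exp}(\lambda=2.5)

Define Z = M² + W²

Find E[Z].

E[Z] = E[M²] + E[W²]
E[M²] = Var(M) + E[M]² = 6 + 36 = 42
E[W²] = Var(W) + E[W]² = 0.16 + 0.16 = 0.32
E[Z] = 42 + 0.32 = 42.32

42.32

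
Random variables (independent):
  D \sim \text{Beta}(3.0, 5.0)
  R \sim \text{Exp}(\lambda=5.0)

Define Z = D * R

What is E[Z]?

For independent RVs: E[XY] = E[X]*E[Y]
E[D] = 0.375
E[R] = 0.2
E[Z] = 0.375 * 0.2 = 0.075

0.075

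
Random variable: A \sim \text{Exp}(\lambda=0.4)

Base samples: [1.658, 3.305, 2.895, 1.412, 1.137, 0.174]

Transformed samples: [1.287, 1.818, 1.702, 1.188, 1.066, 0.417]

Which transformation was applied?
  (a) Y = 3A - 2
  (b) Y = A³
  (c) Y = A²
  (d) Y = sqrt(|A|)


Checking option (d) Y = sqrt(|A|):
  A = 1.658 -> Y = 1.287 ✓
  A = 3.305 -> Y = 1.818 ✓
  A = 2.895 -> Y = 1.702 ✓
All samples match this transformation.

(d) sqrt(|A|)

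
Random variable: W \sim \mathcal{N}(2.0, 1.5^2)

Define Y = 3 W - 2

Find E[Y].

For Y = 3W - 2:
E[Y] = 3 * E[W] - 2
E[W] = 2.0 = 2
E[Y] = 3 * 2 - 2 = 4

4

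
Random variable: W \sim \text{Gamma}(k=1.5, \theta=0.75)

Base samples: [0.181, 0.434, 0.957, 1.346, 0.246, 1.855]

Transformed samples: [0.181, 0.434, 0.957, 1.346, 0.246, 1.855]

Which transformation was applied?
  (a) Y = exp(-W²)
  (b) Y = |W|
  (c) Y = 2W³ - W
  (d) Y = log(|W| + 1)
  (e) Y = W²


Checking option (b) Y = |W|:
  W = 0.181 -> Y = 0.181 ✓
  W = 0.434 -> Y = 0.434 ✓
  W = 0.957 -> Y = 0.957 ✓
All samples match this transformation.

(b) |W|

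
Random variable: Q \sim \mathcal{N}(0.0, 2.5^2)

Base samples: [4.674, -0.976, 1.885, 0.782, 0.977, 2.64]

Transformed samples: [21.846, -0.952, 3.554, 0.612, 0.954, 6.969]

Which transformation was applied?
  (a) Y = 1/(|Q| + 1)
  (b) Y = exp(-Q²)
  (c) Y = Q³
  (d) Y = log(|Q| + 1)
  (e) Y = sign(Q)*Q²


Checking option (e) Y = sign(Q)*Q²:
  Q = 4.674 -> Y = 21.846 ✓
  Q = -0.976 -> Y = -0.952 ✓
  Q = 1.885 -> Y = 3.554 ✓
All samples match this transformation.

(e) sign(Q)*Q²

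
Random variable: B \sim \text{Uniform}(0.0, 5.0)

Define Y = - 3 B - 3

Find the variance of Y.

For Y = aB + b: Var(Y) = a² * Var(B)
Var(B) = (5 - 0)^2/12 = 2.0833333
Var(Y) = (-3)² * 2.0833333 = 9 * 2.0833333 = 18.75

18.75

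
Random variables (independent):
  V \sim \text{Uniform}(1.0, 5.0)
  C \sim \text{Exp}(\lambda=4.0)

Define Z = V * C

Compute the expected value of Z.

For independent RVs: E[XY] = E[X]*E[Y]
E[V] = 3
E[C] = 0.25
E[Z] = 3 * 0.25 = 0.75

0.75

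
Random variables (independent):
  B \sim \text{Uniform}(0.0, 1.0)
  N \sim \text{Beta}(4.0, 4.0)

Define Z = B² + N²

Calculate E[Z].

E[Z] = E[B²] + E[N²]
E[B²] = Var(B) + E[B]² = 0.083333333 + 0.25 = 0.33333333
E[N²] = Var(N) + E[N]² = 0.027777778 + 0.25 = 0.27777778
E[Z] = 0.33333333 + 0.27777778 = 0.61111111

0.61111111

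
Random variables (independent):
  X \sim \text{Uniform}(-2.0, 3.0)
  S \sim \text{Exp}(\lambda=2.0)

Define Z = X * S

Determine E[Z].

For independent RVs: E[XY] = E[X]*E[Y]
E[X] = 0.5
E[S] = 0.5
E[Z] = 0.5 * 0.5 = 0.25

0.25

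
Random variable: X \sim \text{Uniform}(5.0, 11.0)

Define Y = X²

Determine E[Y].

Using E[X²] = Var(X) + (E[X])²:
E[X] = 8
Var(X) = (11 - 5)^2/12 = 3
E[X²] = 3 + 8² = 3 + 64 = 67

67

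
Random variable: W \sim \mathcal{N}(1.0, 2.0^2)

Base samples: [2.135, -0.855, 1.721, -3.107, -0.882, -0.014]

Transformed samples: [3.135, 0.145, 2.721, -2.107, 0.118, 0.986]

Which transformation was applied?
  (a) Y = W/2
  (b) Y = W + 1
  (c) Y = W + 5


Checking option (b) Y = W + 1:
  W = 2.135 -> Y = 3.135 ✓
  W = -0.855 -> Y = 0.145 ✓
  W = 1.721 -> Y = 2.721 ✓
All samples match this transformation.

(b) W + 1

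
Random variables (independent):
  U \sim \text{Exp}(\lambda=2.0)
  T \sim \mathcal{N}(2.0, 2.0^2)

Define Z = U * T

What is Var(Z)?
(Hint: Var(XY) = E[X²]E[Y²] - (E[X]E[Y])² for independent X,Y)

Var(XY) = E[X²]E[Y²] - (E[X]E[Y])²
E[U] = 0.5, Var(U) = 0.25
E[T] = 2, Var(T) = 4
E[U²] = 0.25 + 0.5² = 0.5
E[T²] = 4 + 2² = 8
Var(Z) = 0.5*8 - (0.5*2)²
= 4 - 1 = 3

3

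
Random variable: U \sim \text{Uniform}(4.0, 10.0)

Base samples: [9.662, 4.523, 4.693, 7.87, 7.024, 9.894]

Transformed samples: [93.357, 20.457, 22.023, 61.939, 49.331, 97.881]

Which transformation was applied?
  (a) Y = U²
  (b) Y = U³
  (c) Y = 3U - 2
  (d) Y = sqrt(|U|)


Checking option (a) Y = U²:
  U = 9.662 -> Y = 93.357 ✓
  U = 4.523 -> Y = 20.457 ✓
  U = 4.693 -> Y = 22.023 ✓
All samples match this transformation.

(a) U²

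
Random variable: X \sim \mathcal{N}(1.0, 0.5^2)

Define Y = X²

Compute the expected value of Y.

Using E[X²] = Var(X) + (E[X])²:
E[X] = 1
Var(X) = 0.5^2 = 0.25
E[X²] = 0.25 + 1² = 0.25 + 1 = 1.25

1.25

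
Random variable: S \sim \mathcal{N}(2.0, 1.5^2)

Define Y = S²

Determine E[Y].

E[S²] = Var(S) + (E[S])² = 2.25 + 4 = 6.25

6.25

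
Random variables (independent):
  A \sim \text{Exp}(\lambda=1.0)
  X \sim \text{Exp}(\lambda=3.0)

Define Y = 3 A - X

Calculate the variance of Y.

For independent RVs: Var(aX + bY) = a²Var(X) + b²Var(Y)
Var(A) = 1
Var(X) = 0.11111111
Var(Y) = 3²*1 + (-1)²*0.11111111
= 9*1 + 1*0.11111111 = 9.1111111

9.1111111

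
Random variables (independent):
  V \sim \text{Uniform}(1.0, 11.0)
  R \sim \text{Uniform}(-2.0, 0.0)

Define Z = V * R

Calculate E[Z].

For independent RVs: E[XY] = E[X]*E[Y]
E[V] = 6
E[R] = -1
E[Z] = 6 * (-1) = -6

-6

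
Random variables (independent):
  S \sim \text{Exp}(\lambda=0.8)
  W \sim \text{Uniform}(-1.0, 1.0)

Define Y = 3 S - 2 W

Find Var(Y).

For independent RVs: Var(aX + bY) = a²Var(X) + b²Var(Y)
Var(S) = 1.5625
Var(W) = 0.33333333
Var(Y) = 3²*1.5625 + (-2)²*0.33333333
= 9*1.5625 + 4*0.33333333 = 15.395833

15.395833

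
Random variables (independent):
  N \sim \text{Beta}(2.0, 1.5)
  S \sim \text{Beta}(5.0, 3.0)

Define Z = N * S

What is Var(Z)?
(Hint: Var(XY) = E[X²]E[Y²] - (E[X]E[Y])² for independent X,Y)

Var(XY) = E[X²]E[Y²] - (E[X]E[Y])²
E[N] = 0.57142857, Var(N) = 0.054421769
E[S] = 0.625, Var(S) = 0.026041667
E[N²] = 0.054421769 + 0.57142857² = 0.38095238
E[S²] = 0.026041667 + 0.625² = 0.41666667
Var(Z) = 0.38095238*0.41666667 - (0.57142857*0.625)²
= 0.15873016 - 0.12755102 = 0.031179138

0.031179138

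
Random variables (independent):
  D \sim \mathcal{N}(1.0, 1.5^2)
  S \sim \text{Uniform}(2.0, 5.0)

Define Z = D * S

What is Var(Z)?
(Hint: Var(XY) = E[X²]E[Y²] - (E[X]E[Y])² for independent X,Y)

Var(XY) = E[X²]E[Y²] - (E[X]E[Y])²
E[D] = 1, Var(D) = 2.25
E[S] = 3.5, Var(S) = 0.75
E[D²] = 2.25 + 1² = 3.25
E[S²] = 0.75 + 3.5² = 13
Var(Z) = 3.25*13 - (1*3.5)²
= 42.25 - 12.25 = 30

30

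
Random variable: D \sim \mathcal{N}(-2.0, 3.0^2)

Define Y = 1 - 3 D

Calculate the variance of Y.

For Y = aD + b: Var(Y) = a² * Var(D)
Var(D) = 3.0^2 = 9
Var(Y) = (-3)² * 9 = 9 * 9 = 81

81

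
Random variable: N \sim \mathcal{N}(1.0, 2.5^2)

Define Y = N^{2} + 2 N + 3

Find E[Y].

E[Y] = 1*E[N²] + 2*E[N] + 3
E[N] = 1
E[N²] = Var(N) + (E[N])² = 6.25 + 1 = 7.25
E[Y] = 1*7.25 + 2*1 + 3 = 12.25

12.25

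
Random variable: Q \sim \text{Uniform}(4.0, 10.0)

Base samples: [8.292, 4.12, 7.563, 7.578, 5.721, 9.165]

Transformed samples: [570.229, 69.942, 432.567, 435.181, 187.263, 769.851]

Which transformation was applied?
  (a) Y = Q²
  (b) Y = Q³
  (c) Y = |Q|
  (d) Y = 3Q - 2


Checking option (b) Y = Q³:
  Q = 8.292 -> Y = 570.229 ✓
  Q = 4.12 -> Y = 69.942 ✓
  Q = 7.563 -> Y = 432.567 ✓
All samples match this transformation.

(b) Q³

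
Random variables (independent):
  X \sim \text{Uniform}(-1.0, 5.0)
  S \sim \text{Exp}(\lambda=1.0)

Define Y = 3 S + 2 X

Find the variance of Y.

For independent RVs: Var(aX + bY) = a²Var(X) + b²Var(Y)
Var(X) = 3
Var(S) = 1
Var(Y) = 2²*3 + 3²*1
= 4*3 + 9*1 = 21

21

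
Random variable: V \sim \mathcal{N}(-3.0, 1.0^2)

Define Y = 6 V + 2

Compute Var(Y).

For Y = aV + b: Var(Y) = a² * Var(V)
Var(V) = 1.0^2 = 1
Var(Y) = 6² * 1 = 36 * 1 = 36

36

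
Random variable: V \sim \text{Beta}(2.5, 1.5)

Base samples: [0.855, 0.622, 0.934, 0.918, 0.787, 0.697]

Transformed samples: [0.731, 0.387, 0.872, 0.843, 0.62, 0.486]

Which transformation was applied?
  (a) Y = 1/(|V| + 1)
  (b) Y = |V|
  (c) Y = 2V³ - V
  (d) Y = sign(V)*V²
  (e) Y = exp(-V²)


Checking option (d) Y = sign(V)*V²:
  V = 0.855 -> Y = 0.731 ✓
  V = 0.622 -> Y = 0.387 ✓
  V = 0.934 -> Y = 0.872 ✓
All samples match this transformation.

(d) sign(V)*V²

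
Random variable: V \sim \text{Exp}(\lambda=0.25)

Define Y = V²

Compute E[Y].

Using E[X²] = Var(X) + (E[X])²:
E[V] = 4
Var(V) = 1/0.25^2 = 16
E[V²] = 16 + 4² = 16 + 16 = 32

32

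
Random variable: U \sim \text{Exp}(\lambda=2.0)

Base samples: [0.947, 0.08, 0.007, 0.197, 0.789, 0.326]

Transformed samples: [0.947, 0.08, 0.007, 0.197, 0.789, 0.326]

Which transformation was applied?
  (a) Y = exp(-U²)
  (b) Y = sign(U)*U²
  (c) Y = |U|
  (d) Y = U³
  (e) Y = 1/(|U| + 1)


Checking option (c) Y = |U|:
  U = 0.947 -> Y = 0.947 ✓
  U = 0.08 -> Y = 0.08 ✓
  U = 0.007 -> Y = 0.007 ✓
All samples match this transformation.

(c) |U|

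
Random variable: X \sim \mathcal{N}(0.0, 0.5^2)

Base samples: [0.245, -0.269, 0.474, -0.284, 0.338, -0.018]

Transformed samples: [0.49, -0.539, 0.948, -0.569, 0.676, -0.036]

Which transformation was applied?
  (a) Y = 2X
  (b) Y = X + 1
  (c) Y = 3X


Checking option (a) Y = 2X:
  X = 0.245 -> Y = 0.49 ✓
  X = -0.269 -> Y = -0.539 ✓
  X = 0.474 -> Y = 0.948 ✓
All samples match this transformation.

(a) 2X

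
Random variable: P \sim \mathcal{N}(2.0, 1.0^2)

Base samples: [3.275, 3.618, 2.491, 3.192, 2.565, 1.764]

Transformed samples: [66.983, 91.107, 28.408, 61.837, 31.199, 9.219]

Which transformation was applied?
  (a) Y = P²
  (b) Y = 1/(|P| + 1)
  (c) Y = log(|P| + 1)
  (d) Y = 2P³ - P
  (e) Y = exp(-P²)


Checking option (d) Y = 2P³ - P:
  P = 3.275 -> Y = 66.983 ✓
  P = 3.618 -> Y = 91.107 ✓
  P = 2.491 -> Y = 28.408 ✓
All samples match this transformation.

(d) 2P³ - P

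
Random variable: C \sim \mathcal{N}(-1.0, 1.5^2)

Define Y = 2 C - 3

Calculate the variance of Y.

For Y = aC + b: Var(Y) = a² * Var(C)
Var(C) = 1.5^2 = 2.25
Var(Y) = 2² * 2.25 = 4 * 2.25 = 9

9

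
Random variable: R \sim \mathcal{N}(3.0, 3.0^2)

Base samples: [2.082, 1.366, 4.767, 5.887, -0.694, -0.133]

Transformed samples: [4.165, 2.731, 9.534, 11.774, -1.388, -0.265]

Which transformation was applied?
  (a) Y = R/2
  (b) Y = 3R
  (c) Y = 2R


Checking option (c) Y = 2R:
  R = 2.082 -> Y = 4.165 ✓
  R = 1.366 -> Y = 2.731 ✓
  R = 4.767 -> Y = 9.534 ✓
All samples match this transformation.

(c) 2R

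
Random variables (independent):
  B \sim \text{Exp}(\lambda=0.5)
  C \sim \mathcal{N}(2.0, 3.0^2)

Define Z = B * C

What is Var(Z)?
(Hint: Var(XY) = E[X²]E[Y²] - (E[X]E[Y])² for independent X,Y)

Var(XY) = E[X²]E[Y²] - (E[X]E[Y])²
E[B] = 2, Var(B) = 4
E[C] = 2, Var(C) = 9
E[B²] = 4 + 2² = 8
E[C²] = 9 + 2² = 13
Var(Z) = 8*13 - (2*2)²
= 104 - 16 = 88

88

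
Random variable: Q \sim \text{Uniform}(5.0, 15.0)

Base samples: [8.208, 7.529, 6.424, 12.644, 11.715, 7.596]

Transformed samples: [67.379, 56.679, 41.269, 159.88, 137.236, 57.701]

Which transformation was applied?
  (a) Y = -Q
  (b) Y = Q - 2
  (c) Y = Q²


Checking option (c) Y = Q²:
  Q = 8.208 -> Y = 67.379 ✓
  Q = 7.529 -> Y = 56.679 ✓
  Q = 6.424 -> Y = 41.269 ✓
All samples match this transformation.

(c) Q²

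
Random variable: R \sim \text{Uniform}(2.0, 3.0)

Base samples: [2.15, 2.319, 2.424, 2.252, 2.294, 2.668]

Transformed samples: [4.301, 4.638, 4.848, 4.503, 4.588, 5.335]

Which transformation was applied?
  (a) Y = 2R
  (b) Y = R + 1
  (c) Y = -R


Checking option (a) Y = 2R:
  R = 2.15 -> Y = 4.301 ✓
  R = 2.319 -> Y = 4.638 ✓
  R = 2.424 -> Y = 4.848 ✓
All samples match this transformation.

(a) 2R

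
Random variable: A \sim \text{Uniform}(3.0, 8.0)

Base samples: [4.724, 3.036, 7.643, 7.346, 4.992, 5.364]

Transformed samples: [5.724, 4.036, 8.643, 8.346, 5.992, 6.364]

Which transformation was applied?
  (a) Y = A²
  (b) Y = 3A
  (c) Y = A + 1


Checking option (c) Y = A + 1:
  A = 4.724 -> Y = 5.724 ✓
  A = 3.036 -> Y = 4.036 ✓
  A = 7.643 -> Y = 8.643 ✓
All samples match this transformation.

(c) A + 1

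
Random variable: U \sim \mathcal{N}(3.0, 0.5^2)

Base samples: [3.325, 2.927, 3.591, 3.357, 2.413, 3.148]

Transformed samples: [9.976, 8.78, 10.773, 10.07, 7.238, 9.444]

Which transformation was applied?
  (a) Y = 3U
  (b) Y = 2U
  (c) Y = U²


Checking option (a) Y = 3U:
  U = 3.325 -> Y = 9.976 ✓
  U = 2.927 -> Y = 8.78 ✓
  U = 3.591 -> Y = 10.773 ✓
All samples match this transformation.

(a) 3U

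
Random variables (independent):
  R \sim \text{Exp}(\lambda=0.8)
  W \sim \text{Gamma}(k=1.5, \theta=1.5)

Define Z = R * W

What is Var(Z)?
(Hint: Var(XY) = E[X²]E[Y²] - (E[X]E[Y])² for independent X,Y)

Var(XY) = E[X²]E[Y²] - (E[X]E[Y])²
E[R] = 1.25, Var(R) = 1.5625
E[W] = 2.25, Var(W) = 3.375
E[R²] = 1.5625 + 1.25² = 3.125
E[W²] = 3.375 + 2.25² = 8.4375
Var(Z) = 3.125*8.4375 - (1.25*2.25)²
= 26.367188 - 7.9101562 = 18.457031

18.457031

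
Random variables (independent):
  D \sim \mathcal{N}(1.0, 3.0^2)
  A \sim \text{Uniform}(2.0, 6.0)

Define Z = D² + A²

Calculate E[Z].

E[Z] = E[D²] + E[A²]
E[D²] = Var(D) + E[D]² = 9 + 1 = 10
E[A²] = Var(A) + E[A]² = 1.3333333 + 16 = 17.333333
E[Z] = 10 + 17.333333 = 27.333333

27.333333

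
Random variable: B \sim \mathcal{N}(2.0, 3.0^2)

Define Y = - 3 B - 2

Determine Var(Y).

For Y = aB + b: Var(Y) = a² * Var(B)
Var(B) = 3.0^2 = 9
Var(Y) = (-3)² * 9 = 9 * 9 = 81

81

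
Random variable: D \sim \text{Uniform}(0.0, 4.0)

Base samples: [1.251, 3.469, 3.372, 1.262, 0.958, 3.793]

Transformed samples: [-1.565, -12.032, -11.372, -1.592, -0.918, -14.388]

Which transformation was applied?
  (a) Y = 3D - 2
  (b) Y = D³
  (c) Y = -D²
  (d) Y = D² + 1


Checking option (c) Y = -D²:
  D = 1.251 -> Y = -1.565 ✓
  D = 3.469 -> Y = -12.032 ✓
  D = 3.372 -> Y = -11.372 ✓
All samples match this transformation.

(c) -D²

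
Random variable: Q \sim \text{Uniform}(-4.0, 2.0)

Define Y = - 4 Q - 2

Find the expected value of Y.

For Y = -4Q - 2:
E[Y] = -4 * E[Q] - 2
E[Q] = (-4 + 2)/2 = -1
E[Y] = -4 * (-1) - 2 = 2

2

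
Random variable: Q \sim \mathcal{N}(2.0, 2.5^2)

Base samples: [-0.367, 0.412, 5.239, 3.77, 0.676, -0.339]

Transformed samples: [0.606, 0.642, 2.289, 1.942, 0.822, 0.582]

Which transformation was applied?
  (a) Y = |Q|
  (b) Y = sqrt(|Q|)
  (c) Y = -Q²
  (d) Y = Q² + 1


Checking option (b) Y = sqrt(|Q|):
  Q = -0.367 -> Y = 0.606 ✓
  Q = 0.412 -> Y = 0.642 ✓
  Q = 5.239 -> Y = 2.289 ✓
All samples match this transformation.

(b) sqrt(|Q|)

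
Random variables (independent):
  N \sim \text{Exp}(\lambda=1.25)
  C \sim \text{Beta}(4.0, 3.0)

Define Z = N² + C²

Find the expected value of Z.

E[Z] = E[N²] + E[C²]
E[N²] = Var(N) + E[N]² = 0.64 + 0.64 = 1.28
E[C²] = Var(C) + E[C]² = 0.030612245 + 0.32653061 = 0.35714286
E[Z] = 1.28 + 0.35714286 = 1.6371429

1.6371429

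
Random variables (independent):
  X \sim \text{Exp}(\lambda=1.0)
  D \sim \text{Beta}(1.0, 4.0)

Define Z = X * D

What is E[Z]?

For independent RVs: E[XY] = E[X]*E[Y]
E[X] = 1
E[D] = 0.2
E[Z] = 1 * 0.2 = 0.2

0.2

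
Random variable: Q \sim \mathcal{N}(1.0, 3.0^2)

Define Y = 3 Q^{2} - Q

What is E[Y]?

E[Y] = 3*E[Q²] - 1*E[Q]
E[Q] = 1
E[Q²] = Var(Q) + (E[Q])² = 9 + 1 = 10
E[Y] = 3*10 - 1*1 = 29

29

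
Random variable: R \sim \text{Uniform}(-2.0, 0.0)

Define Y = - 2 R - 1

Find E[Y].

For Y = -2R - 1:
E[Y] = -2 * E[R] - 1
E[R] = (-2 + 0)/2 = -1
E[Y] = -2 * (-1) - 1 = 1

1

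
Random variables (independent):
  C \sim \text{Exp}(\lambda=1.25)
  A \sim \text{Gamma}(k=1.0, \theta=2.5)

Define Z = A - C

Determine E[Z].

E[Z] = -1*E[C] + 1*E[A]
E[C] = 0.8
E[A] = 2.5
E[Z] = -1*0.8 + 1*2.5 = 1.7

1.7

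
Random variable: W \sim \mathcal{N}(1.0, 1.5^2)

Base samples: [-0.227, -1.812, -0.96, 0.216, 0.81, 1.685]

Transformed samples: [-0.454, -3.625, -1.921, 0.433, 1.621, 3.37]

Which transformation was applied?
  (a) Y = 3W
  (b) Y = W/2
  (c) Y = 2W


Checking option (c) Y = 2W:
  W = -0.227 -> Y = -0.454 ✓
  W = -1.812 -> Y = -3.625 ✓
  W = -0.96 -> Y = -1.921 ✓
All samples match this transformation.

(c) 2W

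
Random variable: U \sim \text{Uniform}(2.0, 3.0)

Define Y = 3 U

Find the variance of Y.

For Y = aU + b: Var(Y) = a² * Var(U)
Var(U) = (3 - 2)^2/12 = 0.083333333
Var(Y) = 3² * 0.083333333 = 9 * 0.083333333 = 0.75

0.75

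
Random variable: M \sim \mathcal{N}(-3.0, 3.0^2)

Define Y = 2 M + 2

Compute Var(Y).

For Y = aM + b: Var(Y) = a² * Var(M)
Var(M) = 3.0^2 = 9
Var(Y) = 2² * 9 = 4 * 9 = 36

36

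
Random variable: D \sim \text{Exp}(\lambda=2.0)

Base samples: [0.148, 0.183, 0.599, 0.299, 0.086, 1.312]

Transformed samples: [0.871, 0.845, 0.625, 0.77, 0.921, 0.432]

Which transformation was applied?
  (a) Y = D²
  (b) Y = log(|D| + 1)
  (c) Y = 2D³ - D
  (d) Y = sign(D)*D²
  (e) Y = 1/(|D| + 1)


Checking option (e) Y = 1/(|D| + 1):
  D = 0.148 -> Y = 0.871 ✓
  D = 0.183 -> Y = 0.845 ✓
  D = 0.599 -> Y = 0.625 ✓
All samples match this transformation.

(e) 1/(|D| + 1)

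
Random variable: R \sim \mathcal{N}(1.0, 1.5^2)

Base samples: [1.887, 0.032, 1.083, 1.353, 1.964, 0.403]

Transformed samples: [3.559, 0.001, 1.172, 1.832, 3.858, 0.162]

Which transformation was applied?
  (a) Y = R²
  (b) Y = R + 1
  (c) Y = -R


Checking option (a) Y = R²:
  R = 1.887 -> Y = 3.559 ✓
  R = 0.032 -> Y = 0.001 ✓
  R = 1.083 -> Y = 1.172 ✓
All samples match this transformation.

(a) R²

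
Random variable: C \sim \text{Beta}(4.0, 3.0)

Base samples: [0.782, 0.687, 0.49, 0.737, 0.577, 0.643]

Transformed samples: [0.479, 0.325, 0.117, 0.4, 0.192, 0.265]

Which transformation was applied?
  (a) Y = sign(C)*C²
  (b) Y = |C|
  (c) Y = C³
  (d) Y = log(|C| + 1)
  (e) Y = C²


Checking option (c) Y = C³:
  C = 0.782 -> Y = 0.479 ✓
  C = 0.687 -> Y = 0.325 ✓
  C = 0.49 -> Y = 0.117 ✓
All samples match this transformation.

(c) C³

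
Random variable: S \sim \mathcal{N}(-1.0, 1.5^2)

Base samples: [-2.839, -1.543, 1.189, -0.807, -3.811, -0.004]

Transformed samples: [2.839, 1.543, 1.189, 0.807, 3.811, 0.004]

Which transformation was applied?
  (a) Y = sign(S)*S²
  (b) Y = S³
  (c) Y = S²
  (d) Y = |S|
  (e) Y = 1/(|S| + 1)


Checking option (d) Y = |S|:
  S = -2.839 -> Y = 2.839 ✓
  S = -1.543 -> Y = 1.543 ✓
  S = 1.189 -> Y = 1.189 ✓
All samples match this transformation.

(d) |S|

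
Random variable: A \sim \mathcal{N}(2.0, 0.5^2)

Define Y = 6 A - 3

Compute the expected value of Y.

For Y = 6A - 3:
E[Y] = 6 * E[A] - 3
E[A] = 2.0 = 2
E[Y] = 6 * 2 - 3 = 9

9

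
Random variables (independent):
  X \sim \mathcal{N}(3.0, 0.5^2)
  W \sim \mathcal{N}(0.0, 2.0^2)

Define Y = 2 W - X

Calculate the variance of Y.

For independent RVs: Var(aX + bY) = a²Var(X) + b²Var(Y)
Var(X) = 0.25
Var(W) = 4
Var(Y) = (-1)²*0.25 + 2²*4
= 1*0.25 + 4*4 = 16.25

16.25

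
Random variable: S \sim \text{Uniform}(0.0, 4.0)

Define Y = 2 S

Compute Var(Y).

For Y = aS + b: Var(Y) = a² * Var(S)
Var(S) = (4 - 0)^2/12 = 1.3333333
Var(Y) = 2² * 1.3333333 = 4 * 1.3333333 = 5.3333333

5.3333333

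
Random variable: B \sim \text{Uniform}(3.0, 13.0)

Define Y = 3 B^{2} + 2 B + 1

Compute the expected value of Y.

E[Y] = 3*E[B²] + 2*E[B] + 1
E[B] = 8
E[B²] = Var(B) + (E[B])² = 8.3333333 + 64 = 72.333333
E[Y] = 3*72.333333 + 2*8 + 1 = 234

234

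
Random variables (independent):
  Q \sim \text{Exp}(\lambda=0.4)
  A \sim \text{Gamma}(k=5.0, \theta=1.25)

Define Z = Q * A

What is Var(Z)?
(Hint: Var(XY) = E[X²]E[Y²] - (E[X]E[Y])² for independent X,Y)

Var(XY) = E[X²]E[Y²] - (E[X]E[Y])²
E[Q] = 2.5, Var(Q) = 6.25
E[A] = 6.25, Var(A) = 7.8125
E[Q²] = 6.25 + 2.5² = 12.5
E[A²] = 7.8125 + 6.25² = 46.875
Var(Z) = 12.5*46.875 - (2.5*6.25)²
= 585.9375 - 244.14062 = 341.79688

341.79688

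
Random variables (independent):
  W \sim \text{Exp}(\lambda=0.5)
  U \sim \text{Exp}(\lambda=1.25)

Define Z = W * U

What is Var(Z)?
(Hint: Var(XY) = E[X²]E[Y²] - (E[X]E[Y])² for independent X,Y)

Var(XY) = E[X²]E[Y²] - (E[X]E[Y])²
E[W] = 2, Var(W) = 4
E[U] = 0.8, Var(U) = 0.64
E[W²] = 4 + 2² = 8
E[U²] = 0.64 + 0.8² = 1.28
Var(Z) = 8*1.28 - (2*0.8)²
= 10.24 - 2.56 = 7.68

7.68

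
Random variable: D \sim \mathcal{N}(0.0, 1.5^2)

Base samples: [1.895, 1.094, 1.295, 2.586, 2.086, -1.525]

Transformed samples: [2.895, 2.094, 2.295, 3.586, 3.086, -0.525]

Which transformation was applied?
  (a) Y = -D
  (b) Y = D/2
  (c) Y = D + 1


Checking option (c) Y = D + 1:
  D = 1.895 -> Y = 2.895 ✓
  D = 1.094 -> Y = 2.094 ✓
  D = 1.295 -> Y = 2.295 ✓
All samples match this transformation.

(c) D + 1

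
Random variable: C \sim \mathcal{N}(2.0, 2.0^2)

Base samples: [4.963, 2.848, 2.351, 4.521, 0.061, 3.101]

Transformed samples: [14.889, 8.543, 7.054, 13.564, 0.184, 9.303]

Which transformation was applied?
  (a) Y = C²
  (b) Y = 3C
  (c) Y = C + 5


Checking option (b) Y = 3C:
  C = 4.963 -> Y = 14.889 ✓
  C = 2.848 -> Y = 8.543 ✓
  C = 2.351 -> Y = 7.054 ✓
All samples match this transformation.

(b) 3C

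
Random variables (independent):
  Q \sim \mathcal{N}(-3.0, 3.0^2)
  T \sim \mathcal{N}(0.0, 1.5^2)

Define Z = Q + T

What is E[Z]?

E[Z] = 1*E[Q] + 1*E[T]
E[Q] = -3
E[T] = 0
E[Z] = 1*(-3) + 1*0 = -3

-3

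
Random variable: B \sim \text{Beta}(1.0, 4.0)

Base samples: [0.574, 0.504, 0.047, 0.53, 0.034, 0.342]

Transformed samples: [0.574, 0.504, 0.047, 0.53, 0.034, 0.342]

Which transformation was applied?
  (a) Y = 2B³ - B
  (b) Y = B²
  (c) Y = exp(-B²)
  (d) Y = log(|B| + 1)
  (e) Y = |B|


Checking option (e) Y = |B|:
  B = 0.574 -> Y = 0.574 ✓
  B = 0.504 -> Y = 0.504 ✓
  B = 0.047 -> Y = 0.047 ✓
All samples match this transformation.

(e) |B|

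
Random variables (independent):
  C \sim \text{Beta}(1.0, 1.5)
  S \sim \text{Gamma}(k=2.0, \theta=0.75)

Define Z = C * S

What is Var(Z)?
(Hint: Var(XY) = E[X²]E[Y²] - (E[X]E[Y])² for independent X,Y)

Var(XY) = E[X²]E[Y²] - (E[X]E[Y])²
E[C] = 0.4, Var(C) = 0.068571429
E[S] = 1.5, Var(S) = 1.125
E[C²] = 0.068571429 + 0.4² = 0.22857143
E[S²] = 1.125 + 1.5² = 3.375
Var(Z) = 0.22857143*3.375 - (0.4*1.5)²
= 0.77142857 - 0.36 = 0.41142857

0.41142857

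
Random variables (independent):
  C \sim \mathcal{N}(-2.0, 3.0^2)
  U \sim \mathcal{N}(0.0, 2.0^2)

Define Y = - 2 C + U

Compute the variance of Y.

For independent RVs: Var(aX + bY) = a²Var(X) + b²Var(Y)
Var(C) = 9
Var(U) = 4
Var(Y) = (-2)²*9 + 1²*4
= 4*9 + 1*4 = 40

40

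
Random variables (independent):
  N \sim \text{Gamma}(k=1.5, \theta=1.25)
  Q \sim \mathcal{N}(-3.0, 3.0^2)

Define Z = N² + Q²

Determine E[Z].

E[Z] = E[N²] + E[Q²]
E[N²] = Var(N) + E[N]² = 2.34375 + 3.515625 = 5.859375
E[Q²] = Var(Q) + E[Q]² = 9 + 9 = 18
E[Z] = 5.859375 + 18 = 23.859375

23.859375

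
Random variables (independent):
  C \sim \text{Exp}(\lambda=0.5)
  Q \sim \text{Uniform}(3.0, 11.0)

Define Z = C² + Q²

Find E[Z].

E[Z] = E[C²] + E[Q²]
E[C²] = Var(C) + E[C]² = 4 + 4 = 8
E[Q²] = Var(Q) + E[Q]² = 5.3333333 + 49 = 54.333333
E[Z] = 8 + 54.333333 = 62.333333

62.333333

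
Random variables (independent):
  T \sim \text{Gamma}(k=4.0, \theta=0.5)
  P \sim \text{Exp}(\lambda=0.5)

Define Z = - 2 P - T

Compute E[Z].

E[Z] = -1*E[T] - 2*E[P]
E[T] = 2
E[P] = 2
E[Z] = -1*2 - 2*2 = -6

-6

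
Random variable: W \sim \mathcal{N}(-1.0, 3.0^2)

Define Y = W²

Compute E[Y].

E[W²] = Var(W) + (E[W])² = 9 + 1 = 10

10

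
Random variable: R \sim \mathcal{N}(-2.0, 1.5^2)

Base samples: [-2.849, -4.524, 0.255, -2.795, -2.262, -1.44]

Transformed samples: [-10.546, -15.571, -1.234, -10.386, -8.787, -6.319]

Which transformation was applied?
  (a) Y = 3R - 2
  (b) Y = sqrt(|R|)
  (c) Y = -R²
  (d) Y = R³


Checking option (a) Y = 3R - 2:
  R = -2.849 -> Y = -10.546 ✓
  R = -4.524 -> Y = -15.571 ✓
  R = 0.255 -> Y = -1.234 ✓
All samples match this transformation.

(a) 3R - 2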